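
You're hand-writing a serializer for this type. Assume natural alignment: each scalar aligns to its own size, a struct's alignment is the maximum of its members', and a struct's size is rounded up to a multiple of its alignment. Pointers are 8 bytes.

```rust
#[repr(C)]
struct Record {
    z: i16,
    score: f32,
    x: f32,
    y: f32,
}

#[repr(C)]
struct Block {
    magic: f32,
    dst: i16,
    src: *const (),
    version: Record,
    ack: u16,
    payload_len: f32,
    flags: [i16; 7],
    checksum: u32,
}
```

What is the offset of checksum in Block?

56

Record: @0: z [2B, align 2] → 2; +2 pad (align 4); @4: score [4B, align 4] → 8; @8: x [4B, align 4] → 12; @12: y [4B, align 4] → 16; size 16, align 4
@0: magic [4B, align 4] → 4
@4: dst [2B, align 2] → 6
+2 pad (align 8)
@8: src [8B, align 8] → 16
@16: version [16B, align 4] → 32
@32: ack [2B, align 2] → 34
+2 pad (align 4)
@36: payload_len [4B, align 4] → 40
@40: flags [14B, align 2] → 54
+2 pad (align 4)
@56: checksum [4B, align 4] → 60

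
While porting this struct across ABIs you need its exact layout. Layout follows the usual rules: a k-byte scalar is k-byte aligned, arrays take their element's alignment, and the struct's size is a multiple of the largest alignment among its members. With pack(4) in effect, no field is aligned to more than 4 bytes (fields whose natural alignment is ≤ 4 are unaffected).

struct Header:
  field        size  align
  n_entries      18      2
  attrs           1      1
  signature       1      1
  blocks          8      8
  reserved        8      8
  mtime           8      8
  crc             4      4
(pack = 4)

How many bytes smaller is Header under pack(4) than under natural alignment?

natural layout:
  n_entries at 0 (size 18, align 2) → ends 18
  attrs at 18 (size 1, align 1) → ends 19
  signature at 19 (size 1, align 1) → ends 20
  pad 4 to align 8 for blocks
  blocks at 24 (size 8, align 8) → ends 32
  reserved at 32 (size 8, align 8) → ends 40
  mtime at 40 (size 8, align 8) → ends 48
  crc at 48 (size 4, align 4) → ends 52
  tail pad 4 to reach multiple of 8
  total 56 bytes, alignment 8
packed(4) layout:
  n_entries at 0 (size 18, align 2) → ends 18
  attrs at 18 (size 1, align 1) → ends 19
  signature at 19 (size 1, align 1) → ends 20
  blocks at 20 (size 8, align 4) → ends 28
  reserved at 28 (size 8, align 4) → ends 36
  mtime at 36 (size 8, align 4) → ends 44
  crc at 44 (size 4, align 4) → ends 48
  total 48 bytes, alignment 4
56 − 48 = 8

8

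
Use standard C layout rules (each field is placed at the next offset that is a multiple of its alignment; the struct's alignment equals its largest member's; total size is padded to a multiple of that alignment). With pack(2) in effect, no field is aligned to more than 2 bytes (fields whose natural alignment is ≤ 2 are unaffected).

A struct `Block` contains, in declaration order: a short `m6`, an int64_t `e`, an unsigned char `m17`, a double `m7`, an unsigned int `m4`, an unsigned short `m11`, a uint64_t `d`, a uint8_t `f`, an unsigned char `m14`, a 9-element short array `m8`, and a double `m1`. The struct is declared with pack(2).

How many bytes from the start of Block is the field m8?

36

@0: m6 [2B, align 2] → 2
@2: e [8B, align 2] → 10
@10: m17 [1B, align 1] → 11
+1 pad (align 2)
@12: m7 [8B, align 2] → 20
@20: m4 [4B, align 2] → 24
@24: m11 [2B, align 2] → 26
@26: d [8B, align 2] → 34
@34: f [1B, align 1] → 35
@35: m14 [1B, align 1] → 36
@36: m8 [18B, align 2] → 54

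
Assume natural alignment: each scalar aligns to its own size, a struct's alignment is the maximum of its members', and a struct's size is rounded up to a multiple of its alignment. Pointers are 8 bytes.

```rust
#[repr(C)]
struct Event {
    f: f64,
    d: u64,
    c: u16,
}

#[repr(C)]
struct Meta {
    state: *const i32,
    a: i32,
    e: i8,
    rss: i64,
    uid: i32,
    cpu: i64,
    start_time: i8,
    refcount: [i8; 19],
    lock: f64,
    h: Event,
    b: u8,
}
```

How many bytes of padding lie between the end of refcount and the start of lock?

Event: 0..8  f  (8B, 8-aligned); 8..16  d  (8B, 8-aligned); 16..18  c  (2B, 2-aligned); 18..24  -- tail padding (6B); sizeof = 24, alignof = 8
0..8  state  (8B, 8-aligned)
8..12  a  (4B, 4-aligned)
12..13  e  (1B, 1-aligned)
13..16  -- padding (3B)
16..24  rss  (8B, 8-aligned)
24..28  uid  (4B, 4-aligned)
28..32  -- padding (4B)
32..40  cpu  (8B, 8-aligned)
40..41  start_time  (1B, 1-aligned)
41..60  refcount  (19B, 1-aligned)
60..64  -- padding (4B)
64..72  lock  (8B, 8-aligned)

4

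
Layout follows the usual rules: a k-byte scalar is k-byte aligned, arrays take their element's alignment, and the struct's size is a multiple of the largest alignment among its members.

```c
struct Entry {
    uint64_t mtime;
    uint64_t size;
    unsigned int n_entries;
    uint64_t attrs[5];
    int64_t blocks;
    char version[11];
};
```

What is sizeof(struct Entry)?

88

0..8  mtime  (8B, 8-aligned)
8..16  size  (8B, 8-aligned)
16..20  n_entries  (4B, 4-aligned)
20..24  -- padding (4B)
24..64  attrs  (40B, 8-aligned)
64..72  blocks  (8B, 8-aligned)
72..83  version  (11B, 1-aligned)
83..88  -- tail padding (5B)
sizeof = 88, alignof = 8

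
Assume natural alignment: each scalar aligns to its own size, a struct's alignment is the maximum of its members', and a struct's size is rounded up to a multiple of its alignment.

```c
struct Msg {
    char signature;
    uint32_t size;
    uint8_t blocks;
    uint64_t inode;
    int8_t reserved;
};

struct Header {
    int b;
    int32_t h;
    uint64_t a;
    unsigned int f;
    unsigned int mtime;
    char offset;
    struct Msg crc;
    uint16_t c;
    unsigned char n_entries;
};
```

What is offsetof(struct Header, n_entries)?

66

Msg: signature at 0 (size 1, align 1) → ends 1; pad 3 to align 4 for size; size at 4 (size 4, align 4) → ends 8; blocks at 8 (size 1, align 1) → ends 9; pad 7 to align 8 for inode; inode at 16 (size 8, align 8) → ends 24; reserved at 24 (size 1, align 1) → ends 25; tail pad 7 to reach multiple of 8; total 32 bytes, alignment 8
b at 0 (size 4, align 4) → ends 4
h at 4 (size 4, align 4) → ends 8
a at 8 (size 8, align 8) → ends 16
f at 16 (size 4, align 4) → ends 20
mtime at 20 (size 4, align 4) → ends 24
offset at 24 (size 1, align 1) → ends 25
pad 7 to align 8 for crc
crc at 32 (size 32, align 8) → ends 64
c at 64 (size 2, align 2) → ends 66
n_entries at 66 (size 1, align 1) → ends 67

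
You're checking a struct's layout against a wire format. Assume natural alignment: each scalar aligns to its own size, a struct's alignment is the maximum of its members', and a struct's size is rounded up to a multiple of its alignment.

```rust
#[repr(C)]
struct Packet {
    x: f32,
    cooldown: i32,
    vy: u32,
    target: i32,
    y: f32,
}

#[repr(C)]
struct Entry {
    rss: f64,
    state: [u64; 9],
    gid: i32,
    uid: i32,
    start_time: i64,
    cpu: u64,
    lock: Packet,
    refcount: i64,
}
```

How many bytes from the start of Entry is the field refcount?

128

Packet: 0..4  x  (4B, 4-aligned); 4..8  cooldown  (4B, 4-aligned); 8..12  vy  (4B, 4-aligned); 12..16  target  (4B, 4-aligned); 16..20  y  (4B, 4-aligned); sizeof = 20, alignof = 4
0..8  rss  (8B, 8-aligned)
8..80  state  (72B, 8-aligned)
80..84  gid  (4B, 4-aligned)
84..88  uid  (4B, 4-aligned)
88..96  start_time  (8B, 8-aligned)
96..104  cpu  (8B, 8-aligned)
104..124  lock  (20B, 4-aligned)
124..128  -- padding (4B)
128..136  refcount  (8B, 8-aligned)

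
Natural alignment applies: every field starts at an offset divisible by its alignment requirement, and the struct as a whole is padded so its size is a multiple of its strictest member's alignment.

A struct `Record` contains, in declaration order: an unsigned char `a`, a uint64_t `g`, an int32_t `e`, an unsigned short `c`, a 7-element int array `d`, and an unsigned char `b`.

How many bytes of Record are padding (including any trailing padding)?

a at 0 (size 1, align 1) → ends 1
pad 7 to align 8 for g
g at 8 (size 8, align 8) → ends 16
e at 16 (size 4, align 4) → ends 20
c at 20 (size 2, align 2) → ends 22
pad 2 to align 4 for d
d at 24 (size 28, align 4) → ends 52
b at 52 (size 1, align 1) → ends 53
tail pad 3 to reach multiple of 8
total 56 bytes, alignment 8
data bytes 44, size 56 → padding 12

12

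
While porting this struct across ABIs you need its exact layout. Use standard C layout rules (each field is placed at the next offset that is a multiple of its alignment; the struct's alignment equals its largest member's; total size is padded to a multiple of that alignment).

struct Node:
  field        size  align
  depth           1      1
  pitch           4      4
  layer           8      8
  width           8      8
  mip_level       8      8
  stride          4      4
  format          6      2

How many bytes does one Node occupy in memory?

@0: depth [1B, align 1] → 1
+3 pad (align 4)
@4: pitch [4B, align 4] → 8
@8: layer [8B, align 8] → 16
@16: width [8B, align 8] → 24
@24: mip_level [8B, align 8] → 32
@32: stride [4B, align 4] → 36
@36: format [6B, align 2] → 42
+6 tail pad (align 8)
size 48, align 8

48 bytes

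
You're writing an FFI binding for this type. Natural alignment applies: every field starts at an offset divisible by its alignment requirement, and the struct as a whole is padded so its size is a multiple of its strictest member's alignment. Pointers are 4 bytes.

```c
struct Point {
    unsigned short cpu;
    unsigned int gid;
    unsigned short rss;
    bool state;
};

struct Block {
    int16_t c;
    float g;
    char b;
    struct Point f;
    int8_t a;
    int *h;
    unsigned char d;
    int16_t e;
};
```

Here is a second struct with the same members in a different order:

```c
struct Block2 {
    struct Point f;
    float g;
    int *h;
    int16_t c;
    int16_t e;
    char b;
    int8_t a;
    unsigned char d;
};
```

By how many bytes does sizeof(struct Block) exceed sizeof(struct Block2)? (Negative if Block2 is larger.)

8

Point: 0..2  cpu  (2B, 2-aligned); 2..4  -- padding (2B); 4..8  gid  (4B, 4-aligned); 8..10  rss  (2B, 2-aligned); 10..11  state  (1B, 1-aligned); 11..12  -- tail padding (1B); sizeof = 12, alignof = 4
0..2  c  (2B, 2-aligned)
2..4  -- padding (2B)
4..8  g  (4B, 4-aligned)
8..9  b  (1B, 1-aligned)
9..12  -- padding (3B)
12..24  f  (12B, 4-aligned)
24..25  a  (1B, 1-aligned)
25..28  -- padding (3B)
28..32  h  (4B, 4-aligned)
32..33  d  (1B, 1-aligned)
33..34  -- padding (1B)
34..36  e  (2B, 2-aligned)
sizeof = 36, alignof = 4
— Block2 —
0..12  f  (12B, 4-aligned)
12..16  g  (4B, 4-aligned)
16..20  h  (4B, 4-aligned)
20..22  c  (2B, 2-aligned)
22..24  e  (2B, 2-aligned)
24..25  b  (1B, 1-aligned)
25..26  a  (1B, 1-aligned)
26..27  d  (1B, 1-aligned)
27..28  -- tail padding (1B)
sizeof = 28, alignof = 4
36 − 28 = 8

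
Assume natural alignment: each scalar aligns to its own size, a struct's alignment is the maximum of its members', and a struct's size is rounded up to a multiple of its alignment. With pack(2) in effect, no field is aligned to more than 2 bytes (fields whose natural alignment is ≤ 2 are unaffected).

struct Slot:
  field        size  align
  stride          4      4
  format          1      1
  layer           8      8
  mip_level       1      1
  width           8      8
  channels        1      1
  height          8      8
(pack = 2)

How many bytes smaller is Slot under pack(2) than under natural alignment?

14

natural layout:
  0..4  stride  (4B, 4-aligned)
  4..5  format  (1B, 1-aligned)
  5..8  -- padding (3B)
  8..16  layer  (8B, 8-aligned)
  16..17  mip_level  (1B, 1-aligned)
  17..24  -- padding (7B)
  24..32  width  (8B, 8-aligned)
  32..33  channels  (1B, 1-aligned)
  33..40  -- padding (7B)
  40..48  height  (8B, 8-aligned)
  sizeof = 48, alignof = 8
packed(2) layout:
  0..4  stride  (4B, 2-aligned)
  4..5  format  (1B, 1-aligned)
  5..6  -- padding (1B)
  6..14  layer  (8B, 2-aligned)
  14..15  mip_level  (1B, 1-aligned)
  15..16  -- padding (1B)
  16..24  width  (8B, 2-aligned)
  24..25  channels  (1B, 1-aligned)
  25..26  -- padding (1B)
  26..34  height  (8B, 2-aligned)
  sizeof = 34, alignof = 2
48 − 34 = 14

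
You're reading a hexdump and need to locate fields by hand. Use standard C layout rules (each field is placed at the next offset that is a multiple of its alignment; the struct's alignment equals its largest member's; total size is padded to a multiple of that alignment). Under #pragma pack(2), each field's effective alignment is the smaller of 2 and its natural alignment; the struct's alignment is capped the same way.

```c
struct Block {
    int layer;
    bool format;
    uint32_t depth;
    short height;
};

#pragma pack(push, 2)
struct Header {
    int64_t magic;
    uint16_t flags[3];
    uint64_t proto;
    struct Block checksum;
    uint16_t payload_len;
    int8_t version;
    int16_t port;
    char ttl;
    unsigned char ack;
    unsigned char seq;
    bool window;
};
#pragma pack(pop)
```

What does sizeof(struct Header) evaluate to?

48 bytes

Block: layer at 0 (size 4, align 4) → ends 4; format at 4 (size 1, align 1) → ends 5; pad 3 to align 4 for depth; depth at 8 (size 4, align 4) → ends 12; height at 12 (size 2, align 2) → ends 14; tail pad 2 to reach multiple of 4; total 16 bytes, alignment 4
magic at 0 (size 8, align 2) → ends 8
flags at 8 (size 6, align 2) → ends 14
proto at 14 (size 8, align 2) → ends 22
checksum at 22 (size 16, align 2) → ends 38
payload_len at 38 (size 2, align 2) → ends 40
version at 40 (size 1, align 1) → ends 41
pad 1 to align 2 for port
port at 42 (size 2, align 2) → ends 44
ttl at 44 (size 1, align 1) → ends 45
ack at 45 (size 1, align 1) → ends 46
seq at 46 (size 1, align 1) → ends 47
window at 47 (size 1, align 1) → ends 48
total 48 bytes, alignment 2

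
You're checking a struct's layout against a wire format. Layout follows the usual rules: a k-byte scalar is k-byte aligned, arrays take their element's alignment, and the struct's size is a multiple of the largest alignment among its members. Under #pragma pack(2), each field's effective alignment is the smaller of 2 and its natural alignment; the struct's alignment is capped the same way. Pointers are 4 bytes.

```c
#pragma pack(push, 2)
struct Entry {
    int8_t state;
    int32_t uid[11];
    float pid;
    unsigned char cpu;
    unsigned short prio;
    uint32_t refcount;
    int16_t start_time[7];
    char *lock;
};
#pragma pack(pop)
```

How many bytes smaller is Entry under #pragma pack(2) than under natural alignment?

natural layout:
  state at 0 (size 1, align 1) → ends 1
  pad 3 to align 4 for uid
  uid at 4 (size 44, align 4) → ends 48
  pid at 48 (size 4, align 4) → ends 52
  cpu at 52 (size 1, align 1) → ends 53
  pad 1 to align 2 for prio
  prio at 54 (size 2, align 2) → ends 56
  refcount at 56 (size 4, align 4) → ends 60
  start_time at 60 (size 14, align 2) → ends 74
  pad 2 to align 4 for lock
  lock at 76 (size 4, align 4) → ends 80
  total 80 bytes, alignment 4
packed(2) layout:
  state at 0 (size 1, align 1) → ends 1
  pad 1 to align 2 for uid
  uid at 2 (size 44, align 2) → ends 46
  pid at 46 (size 4, align 2) → ends 50
  cpu at 50 (size 1, align 1) → ends 51
  pad 1 to align 2 for prio
  prio at 52 (size 2, align 2) → ends 54
  refcount at 54 (size 4, align 2) → ends 58
  start_time at 58 (size 14, align 2) → ends 72
  lock at 72 (size 4, align 2) → ends 76
  total 76 bytes, alignment 2
80 − 76 = 4

4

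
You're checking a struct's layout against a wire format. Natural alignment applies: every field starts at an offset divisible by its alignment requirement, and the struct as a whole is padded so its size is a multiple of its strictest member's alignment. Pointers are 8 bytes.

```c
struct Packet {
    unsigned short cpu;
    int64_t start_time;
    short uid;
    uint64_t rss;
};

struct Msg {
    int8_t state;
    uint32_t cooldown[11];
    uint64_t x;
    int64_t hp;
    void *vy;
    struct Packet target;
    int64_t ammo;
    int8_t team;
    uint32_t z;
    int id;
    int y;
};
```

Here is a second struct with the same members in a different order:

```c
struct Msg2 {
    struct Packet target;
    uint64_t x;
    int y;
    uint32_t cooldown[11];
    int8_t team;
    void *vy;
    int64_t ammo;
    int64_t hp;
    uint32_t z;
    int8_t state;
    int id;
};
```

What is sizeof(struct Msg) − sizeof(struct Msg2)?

-8

Packet: 0..2  cpu  (2B, 2-aligned); 2..8  -- padding (6B); 8..16  start_time  (8B, 8-aligned); 16..18  uid  (2B, 2-aligned); 18..24  -- padding (6B); 24..32  rss  (8B, 8-aligned); sizeof = 32, alignof = 8
0..1  state  (1B, 1-aligned)
1..4  -- padding (3B)
4..48  cooldown  (44B, 4-aligned)
48..56  x  (8B, 8-aligned)
56..64  hp  (8B, 8-aligned)
64..72  vy  (8B, 8-aligned)
72..104  target  (32B, 8-aligned)
104..112  ammo  (8B, 8-aligned)
112..113  team  (1B, 1-aligned)
113..116  -- padding (3B)
116..120  z  (4B, 4-aligned)
120..124  id  (4B, 4-aligned)
124..128  y  (4B, 4-aligned)
sizeof = 128, alignof = 8
— Msg2 —
0..32  target  (32B, 8-aligned)
32..40  x  (8B, 8-aligned)
40..44  y  (4B, 4-aligned)
44..88  cooldown  (44B, 4-aligned)
88..89  team  (1B, 1-aligned)
89..96  -- padding (7B)
96..104  vy  (8B, 8-aligned)
104..112  ammo  (8B, 8-aligned)
112..120  hp  (8B, 8-aligned)
120..124  z  (4B, 4-aligned)
124..125  state  (1B, 1-aligned)
125..128  -- padding (3B)
128..132  id  (4B, 4-aligned)
132..136  -- tail padding (4B)
sizeof = 136, alignof = 8
128 − 136 = -8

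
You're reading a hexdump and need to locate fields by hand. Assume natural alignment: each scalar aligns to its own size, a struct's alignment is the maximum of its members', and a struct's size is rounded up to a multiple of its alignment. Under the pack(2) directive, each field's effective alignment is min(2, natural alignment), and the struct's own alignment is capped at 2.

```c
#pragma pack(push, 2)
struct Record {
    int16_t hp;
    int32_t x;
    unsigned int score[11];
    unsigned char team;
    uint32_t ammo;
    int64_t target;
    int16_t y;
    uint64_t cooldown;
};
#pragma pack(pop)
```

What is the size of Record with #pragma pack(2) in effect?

74

hp at 0 (size 2, align 2) → ends 2
x at 2 (size 4, align 2) → ends 6
score at 6 (size 44, align 2) → ends 50
team at 50 (size 1, align 1) → ends 51
pad 1 to align 2 for ammo
ammo at 52 (size 4, align 2) → ends 56
target at 56 (size 8, align 2) → ends 64
y at 64 (size 2, align 2) → ends 66
cooldown at 66 (size 8, align 2) → ends 74
total 74 bytes, alignment 2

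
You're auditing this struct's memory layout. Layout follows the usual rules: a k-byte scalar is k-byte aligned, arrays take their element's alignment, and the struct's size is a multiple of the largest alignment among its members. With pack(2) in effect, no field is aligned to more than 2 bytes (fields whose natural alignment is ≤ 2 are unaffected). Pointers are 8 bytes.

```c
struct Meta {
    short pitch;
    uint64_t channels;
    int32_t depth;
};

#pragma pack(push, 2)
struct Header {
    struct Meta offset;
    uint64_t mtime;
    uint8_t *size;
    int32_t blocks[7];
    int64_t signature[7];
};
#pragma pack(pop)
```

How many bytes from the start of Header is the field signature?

Meta: @0: pitch [2B, align 2] → 2; +6 pad (align 8); @8: channels [8B, align 8] → 16; @16: depth [4B, align 4] → 20; +4 tail pad (align 8); size 24, align 8
@0: offset [24B, align 2] → 24
@24: mtime [8B, align 2] → 32
@32: size [8B, align 2] → 40
@40: blocks [28B, align 2] → 68
@68: signature [56B, align 2] → 124

68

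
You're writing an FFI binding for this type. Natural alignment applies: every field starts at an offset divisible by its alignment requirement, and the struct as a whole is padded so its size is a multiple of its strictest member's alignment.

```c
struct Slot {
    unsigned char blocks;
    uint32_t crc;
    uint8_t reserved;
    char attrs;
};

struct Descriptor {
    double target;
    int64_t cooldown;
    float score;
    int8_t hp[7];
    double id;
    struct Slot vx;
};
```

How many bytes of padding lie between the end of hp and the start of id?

Slot: blocks at 0 (size 1, align 1) → ends 1; pad 3 to align 4 for crc; crc at 4 (size 4, align 4) → ends 8; reserved at 8 (size 1, align 1) → ends 9; attrs at 9 (size 1, align 1) → ends 10; tail pad 2 to reach multiple of 4; total 12 bytes, alignment 4
target at 0 (size 8, align 8) → ends 8
cooldown at 8 (size 8, align 8) → ends 16
score at 16 (size 4, align 4) → ends 20
hp at 20 (size 7, align 1) → ends 27
pad 5 to align 8 for id
id at 32 (size 8, align 8) → ends 40

5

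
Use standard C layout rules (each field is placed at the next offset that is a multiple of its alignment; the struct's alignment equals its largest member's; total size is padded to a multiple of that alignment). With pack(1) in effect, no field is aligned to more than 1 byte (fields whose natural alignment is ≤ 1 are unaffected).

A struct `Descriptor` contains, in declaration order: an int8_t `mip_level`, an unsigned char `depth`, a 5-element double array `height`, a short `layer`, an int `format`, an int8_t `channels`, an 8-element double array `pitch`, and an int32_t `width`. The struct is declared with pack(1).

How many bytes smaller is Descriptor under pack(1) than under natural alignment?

19

natural layout:
  mip_level at 0 (size 1, align 1) → ends 1
  depth at 1 (size 1, align 1) → ends 2
  pad 6 to align 8 for height
  height at 8 (size 40, align 8) → ends 48
  layer at 48 (size 2, align 2) → ends 50
  pad 2 to align 4 for format
  format at 52 (size 4, align 4) → ends 56
  channels at 56 (size 1, align 1) → ends 57
  pad 7 to align 8 for pitch
  pitch at 64 (size 64, align 8) → ends 128
  width at 128 (size 4, align 4) → ends 132
  tail pad 4 to reach multiple of 8
  total 136 bytes, alignment 8
packed(1) layout:
  mip_level at 0 (size 1, align 1) → ends 1
  depth at 1 (size 1, align 1) → ends 2
  height at 2 (size 40, align 1) → ends 42
  layer at 42 (size 2, align 1) → ends 44
  format at 44 (size 4, align 1) → ends 48
  channels at 48 (size 1, align 1) → ends 49
  pitch at 49 (size 64, align 1) → ends 113
  width at 113 (size 4, align 1) → ends 117
  total 117 bytes, alignment 1
136 − 117 = 19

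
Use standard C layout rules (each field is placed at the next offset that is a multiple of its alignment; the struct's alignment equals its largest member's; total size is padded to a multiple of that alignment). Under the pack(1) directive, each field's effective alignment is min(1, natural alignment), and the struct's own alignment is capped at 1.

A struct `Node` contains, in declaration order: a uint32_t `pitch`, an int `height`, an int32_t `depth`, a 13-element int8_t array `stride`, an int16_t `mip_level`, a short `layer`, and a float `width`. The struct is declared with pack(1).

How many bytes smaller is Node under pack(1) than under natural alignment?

natural layout:
  @0: pitch [4B, align 4] → 4
  @4: height [4B, align 4] → 8
  @8: depth [4B, align 4] → 12
  @12: stride [13B, align 1] → 25
  +1 pad (align 2)
  @26: mip_level [2B, align 2] → 28
  @28: layer [2B, align 2] → 30
  +2 pad (align 4)
  @32: width [4B, align 4] → 36
  size 36, align 4
packed(1) layout:
  @0: pitch [4B, align 1] → 4
  @4: height [4B, align 1] → 8
  @8: depth [4B, align 1] → 12
  @12: stride [13B, align 1] → 25
  @25: mip_level [2B, align 1] → 27
  @27: layer [2B, align 1] → 29
  @29: width [4B, align 1] → 33
  size 33, align 1
36 − 33 = 3

3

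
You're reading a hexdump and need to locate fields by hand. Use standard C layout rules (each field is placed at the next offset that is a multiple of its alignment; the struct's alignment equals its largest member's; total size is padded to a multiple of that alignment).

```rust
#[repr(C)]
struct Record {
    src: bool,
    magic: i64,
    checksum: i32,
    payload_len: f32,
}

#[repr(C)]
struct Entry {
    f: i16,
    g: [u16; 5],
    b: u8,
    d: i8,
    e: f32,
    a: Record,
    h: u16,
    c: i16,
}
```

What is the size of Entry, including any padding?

Record: @0: src [1B, align 1] → 1; +7 pad (align 8); @8: magic [8B, align 8] → 16; @16: checksum [4B, align 4] → 20; @20: payload_len [4B, align 4] → 24; size 24, align 8
@0: f [2B, align 2] → 2
@2: g [10B, align 2] → 12
@12: b [1B, align 1] → 13
@13: d [1B, align 1] → 14
+2 pad (align 4)
@16: e [4B, align 4] → 20
+4 pad (align 8)
@24: a [24B, align 8] → 48
@48: h [2B, align 2] → 50
@50: c [2B, align 2] → 52
+4 tail pad (align 8)
size 56, align 8

56 bytes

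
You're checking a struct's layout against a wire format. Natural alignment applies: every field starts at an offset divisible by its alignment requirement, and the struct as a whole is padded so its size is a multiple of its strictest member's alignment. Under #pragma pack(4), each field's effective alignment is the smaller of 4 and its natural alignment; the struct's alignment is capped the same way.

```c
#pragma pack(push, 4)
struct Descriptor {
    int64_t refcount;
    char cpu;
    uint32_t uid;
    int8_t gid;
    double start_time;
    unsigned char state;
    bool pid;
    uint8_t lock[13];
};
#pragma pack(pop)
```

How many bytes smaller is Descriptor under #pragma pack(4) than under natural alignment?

natural layout:
  @0: refcount [8B, align 8] → 8
  @8: cpu [1B, align 1] → 9
  +3 pad (align 4)
  @12: uid [4B, align 4] → 16
  @16: gid [1B, align 1] → 17
  +7 pad (align 8)
  @24: start_time [8B, align 8] → 32
  @32: state [1B, align 1] → 33
  @33: pid [1B, align 1] → 34
  @34: lock [13B, align 1] → 47
  +1 tail pad (align 8)
  size 48, align 8
packed(4) layout:
  @0: refcount [8B, align 4] → 8
  @8: cpu [1B, align 1] → 9
  +3 pad (align 4)
  @12: uid [4B, align 4] → 16
  @16: gid [1B, align 1] → 17
  +3 pad (align 4)
  @20: start_time [8B, align 4] → 28
  @28: state [1B, align 1] → 29
  @29: pid [1B, align 1] → 30
  @30: lock [13B, align 1] → 43
  +1 tail pad (align 4)
  size 44, align 4
48 − 44 = 4

4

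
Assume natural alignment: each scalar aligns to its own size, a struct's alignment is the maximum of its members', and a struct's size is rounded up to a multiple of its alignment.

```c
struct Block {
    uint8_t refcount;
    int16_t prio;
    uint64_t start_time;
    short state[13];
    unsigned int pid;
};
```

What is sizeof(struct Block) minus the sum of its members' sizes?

refcount at 0 (size 1, align 1) → ends 1
pad 1 to align 2 for prio
prio at 2 (size 2, align 2) → ends 4
pad 4 to align 8 for start_time
start_time at 8 (size 8, align 8) → ends 16
state at 16 (size 26, align 2) → ends 42
pad 2 to align 4 for pid
pid at 44 (size 4, align 4) → ends 48
total 48 bytes, alignment 8
data bytes 41, size 48 → padding 7

7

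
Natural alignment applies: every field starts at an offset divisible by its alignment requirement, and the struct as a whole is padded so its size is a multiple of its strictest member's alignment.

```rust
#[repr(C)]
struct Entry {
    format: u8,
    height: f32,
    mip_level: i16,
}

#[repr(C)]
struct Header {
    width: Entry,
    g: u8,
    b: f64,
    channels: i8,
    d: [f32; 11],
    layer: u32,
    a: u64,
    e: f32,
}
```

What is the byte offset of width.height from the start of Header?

Entry: @0: format [1B, align 1] → 1; +3 pad (align 4); @4: height [4B, align 4] → 8; @8: mip_level [2B, align 2] → 10; +2 tail pad (align 4); size 12, align 4
@0: width [12B, align 4] → 12
within Entry: height at 4
0 + 4 = 4

4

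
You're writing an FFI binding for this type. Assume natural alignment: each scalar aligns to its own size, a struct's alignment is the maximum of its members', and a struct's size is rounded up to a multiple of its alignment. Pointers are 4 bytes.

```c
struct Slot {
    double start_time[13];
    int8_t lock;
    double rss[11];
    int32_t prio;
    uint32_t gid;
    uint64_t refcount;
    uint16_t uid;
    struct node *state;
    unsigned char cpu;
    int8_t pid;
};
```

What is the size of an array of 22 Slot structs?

0..104  start_time  (104B, 8-aligned)
104..105  lock  (1B, 1-aligned)
105..112  -- padding (7B)
112..200  rss  (88B, 8-aligned)
200..204  prio  (4B, 4-aligned)
204..208  gid  (4B, 4-aligned)
208..216  refcount  (8B, 8-aligned)
216..218  uid  (2B, 2-aligned)
218..220  -- padding (2B)
220..224  state  (4B, 4-aligned)
224..225  cpu  (1B, 1-aligned)
225..226  pid  (1B, 1-aligned)
226..232  -- tail padding (6B)
sizeof = 232, alignof = 8
array of 22: 22 × 232 = 5104

5104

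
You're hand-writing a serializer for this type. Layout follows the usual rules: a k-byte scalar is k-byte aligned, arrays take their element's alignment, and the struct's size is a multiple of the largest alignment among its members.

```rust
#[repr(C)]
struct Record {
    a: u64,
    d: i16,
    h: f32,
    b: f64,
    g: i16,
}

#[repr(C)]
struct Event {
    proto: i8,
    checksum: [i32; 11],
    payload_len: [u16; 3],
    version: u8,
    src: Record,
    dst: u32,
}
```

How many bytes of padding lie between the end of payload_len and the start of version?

0

Record: 0..8  a  (8B, 8-aligned); 8..10  d  (2B, 2-aligned); 10..12  -- padding (2B); 12..16  h  (4B, 4-aligned); 16..24  b  (8B, 8-aligned); 24..26  g  (2B, 2-aligned); 26..32  -- tail padding (6B); sizeof = 32, alignof = 8
0..1  proto  (1B, 1-aligned)
1..4  -- padding (3B)
4..48  checksum  (44B, 4-aligned)
48..54  payload_len  (6B, 2-aligned)
54..55  version  (1B, 1-aligned)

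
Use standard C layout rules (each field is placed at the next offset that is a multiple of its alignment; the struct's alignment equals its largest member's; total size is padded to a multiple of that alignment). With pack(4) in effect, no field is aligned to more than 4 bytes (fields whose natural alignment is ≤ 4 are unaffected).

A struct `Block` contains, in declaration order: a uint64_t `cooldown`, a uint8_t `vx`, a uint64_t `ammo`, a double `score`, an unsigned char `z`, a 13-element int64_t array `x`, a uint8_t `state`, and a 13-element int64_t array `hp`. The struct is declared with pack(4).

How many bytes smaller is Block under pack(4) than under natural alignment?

12

natural layout:
  0..8  cooldown  (8B, 8-aligned)
  8..9  vx  (1B, 1-aligned)
  9..16  -- padding (7B)
  16..24  ammo  (8B, 8-aligned)
  24..32  score  (8B, 8-aligned)
  32..33  z  (1B, 1-aligned)
  33..40  -- padding (7B)
  40..144  x  (104B, 8-aligned)
  144..145  state  (1B, 1-aligned)
  145..152  -- padding (7B)
  152..256  hp  (104B, 8-aligned)
  sizeof = 256, alignof = 8
packed(4) layout:
  0..8  cooldown  (8B, 4-aligned)
  8..9  vx  (1B, 1-aligned)
  9..12  -- padding (3B)
  12..20  ammo  (8B, 4-aligned)
  20..28  score  (8B, 4-aligned)
  28..29  z  (1B, 1-aligned)
  29..32  -- padding (3B)
  32..136  x  (104B, 4-aligned)
  136..137  state  (1B, 1-aligned)
  137..140  -- padding (3B)
  140..244  hp  (104B, 4-aligned)
  sizeof = 244, alignof = 4
256 − 244 = 12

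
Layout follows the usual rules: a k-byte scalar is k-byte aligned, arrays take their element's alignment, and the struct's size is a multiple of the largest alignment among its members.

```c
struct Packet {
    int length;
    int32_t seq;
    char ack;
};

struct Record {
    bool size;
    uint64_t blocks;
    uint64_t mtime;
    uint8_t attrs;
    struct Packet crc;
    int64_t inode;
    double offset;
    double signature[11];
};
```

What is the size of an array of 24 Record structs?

3456

Packet: @0: length [4B, align 4] → 4; @4: seq [4B, align 4] → 8; @8: ack [1B, align 1] → 9; +3 tail pad (align 4); size 12, align 4
@0: size [1B, align 1] → 1
+7 pad (align 8)
@8: blocks [8B, align 8] → 16
@16: mtime [8B, align 8] → 24
@24: attrs [1B, align 1] → 25
+3 pad (align 4)
@28: crc [12B, align 4] → 40
@40: inode [8B, align 8] → 48
@48: offset [8B, align 8] → 56
@56: signature [88B, align 8] → 144
size 144, align 8
array of 24: 24 × 144 = 3456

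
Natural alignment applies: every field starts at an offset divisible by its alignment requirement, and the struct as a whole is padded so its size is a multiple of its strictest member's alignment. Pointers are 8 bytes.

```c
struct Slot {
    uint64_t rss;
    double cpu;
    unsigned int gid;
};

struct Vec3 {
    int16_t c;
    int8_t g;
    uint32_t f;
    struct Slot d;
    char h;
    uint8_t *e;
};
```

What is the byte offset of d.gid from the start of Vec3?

24

Slot: 0..8  rss  (8B, 8-aligned); 8..16  cpu  (8B, 8-aligned); 16..20  gid  (4B, 4-aligned); 20..24  -- tail padding (4B); sizeof = 24, alignof = 8
0..2  c  (2B, 2-aligned)
2..3  g  (1B, 1-aligned)
3..4  -- padding (1B)
4..8  f  (4B, 4-aligned)
8..32  d  (24B, 8-aligned)
within Slot: gid at 16
8 + 16 = 24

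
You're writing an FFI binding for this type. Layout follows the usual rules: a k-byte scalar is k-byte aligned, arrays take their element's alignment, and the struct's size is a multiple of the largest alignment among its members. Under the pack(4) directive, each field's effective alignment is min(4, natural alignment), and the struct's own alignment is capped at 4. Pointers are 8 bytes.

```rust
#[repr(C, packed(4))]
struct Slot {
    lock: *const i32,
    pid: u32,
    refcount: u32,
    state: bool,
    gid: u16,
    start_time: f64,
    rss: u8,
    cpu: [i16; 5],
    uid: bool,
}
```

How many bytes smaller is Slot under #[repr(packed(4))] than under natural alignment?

4

natural layout:
  lock at 0 (size 8, align 8) → ends 8
  pid at 8 (size 4, align 4) → ends 12
  refcount at 12 (size 4, align 4) → ends 16
  state at 16 (size 1, align 1) → ends 17
  pad 1 to align 2 for gid
  gid at 18 (size 2, align 2) → ends 20
  pad 4 to align 8 for start_time
  start_time at 24 (size 8, align 8) → ends 32
  rss at 32 (size 1, align 1) → ends 33
  pad 1 to align 2 for cpu
  cpu at 34 (size 10, align 2) → ends 44
  uid at 44 (size 1, align 1) → ends 45
  tail pad 3 to reach multiple of 8
  total 48 bytes, alignment 8
packed(4) layout:
  lock at 0 (size 8, align 4) → ends 8
  pid at 8 (size 4, align 4) → ends 12
  refcount at 12 (size 4, align 4) → ends 16
  state at 16 (size 1, align 1) → ends 17
  pad 1 to align 2 for gid
  gid at 18 (size 2, align 2) → ends 20
  start_time at 20 (size 8, align 4) → ends 28
  rss at 28 (size 1, align 1) → ends 29
  pad 1 to align 2 for cpu
  cpu at 30 (size 10, align 2) → ends 40
  uid at 40 (size 1, align 1) → ends 41
  tail pad 3 to reach multiple of 4
  total 44 bytes, alignment 4
48 − 44 = 4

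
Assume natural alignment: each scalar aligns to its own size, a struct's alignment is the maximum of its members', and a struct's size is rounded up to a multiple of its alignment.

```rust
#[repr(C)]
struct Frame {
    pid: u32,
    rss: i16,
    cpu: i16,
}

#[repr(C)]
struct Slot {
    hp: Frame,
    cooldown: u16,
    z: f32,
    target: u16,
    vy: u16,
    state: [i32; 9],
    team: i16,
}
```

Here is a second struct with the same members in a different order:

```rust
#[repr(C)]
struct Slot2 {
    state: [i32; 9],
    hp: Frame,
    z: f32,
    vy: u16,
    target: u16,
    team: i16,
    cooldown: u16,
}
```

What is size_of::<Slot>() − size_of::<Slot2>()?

Frame: @0: pid [4B, align 4] → 4; @4: rss [2B, align 2] → 6; @6: cpu [2B, align 2] → 8; size 8, align 4
@0: hp [8B, align 4] → 8
@8: cooldown [2B, align 2] → 10
+2 pad (align 4)
@12: z [4B, align 4] → 16
@16: target [2B, align 2] → 18
@18: vy [2B, align 2] → 20
@20: state [36B, align 4] → 56
@56: team [2B, align 2] → 58
+2 tail pad (align 4)
size 60, align 4
— Slot2 —
@0: state [36B, align 4] → 36
@36: hp [8B, align 4] → 44
@44: z [4B, align 4] → 48
@48: vy [2B, align 2] → 50
@50: target [2B, align 2] → 52
@52: team [2B, align 2] → 54
@54: cooldown [2B, align 2] → 56
size 56, align 4
60 − 56 = 4

4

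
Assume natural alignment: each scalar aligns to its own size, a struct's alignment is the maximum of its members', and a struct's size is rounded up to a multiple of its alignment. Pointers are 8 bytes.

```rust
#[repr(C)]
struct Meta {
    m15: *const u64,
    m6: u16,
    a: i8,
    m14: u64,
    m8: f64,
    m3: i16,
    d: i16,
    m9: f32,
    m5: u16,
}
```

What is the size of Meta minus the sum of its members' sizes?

0..8  m15  (8B, 8-aligned)
8..10  m6  (2B, 2-aligned)
10..11  a  (1B, 1-aligned)
11..16  -- padding (5B)
16..24  m14  (8B, 8-aligned)
24..32  m8  (8B, 8-aligned)
32..34  m3  (2B, 2-aligned)
34..36  d  (2B, 2-aligned)
36..40  m9  (4B, 4-aligned)
40..42  m5  (2B, 2-aligned)
42..48  -- tail padding (6B)
sizeof = 48, alignof = 8
data bytes 37, size 48 → padding 11

11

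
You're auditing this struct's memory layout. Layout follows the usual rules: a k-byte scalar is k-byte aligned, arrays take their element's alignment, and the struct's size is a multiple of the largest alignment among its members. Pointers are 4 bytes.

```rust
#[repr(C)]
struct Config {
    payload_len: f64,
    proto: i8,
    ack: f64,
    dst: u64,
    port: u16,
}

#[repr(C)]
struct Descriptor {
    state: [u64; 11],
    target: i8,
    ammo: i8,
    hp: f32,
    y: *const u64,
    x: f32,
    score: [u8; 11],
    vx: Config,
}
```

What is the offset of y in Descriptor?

Config: payload_len at 0 (size 8, align 8) → ends 8; proto at 8 (size 1, align 1) → ends 9; pad 7 to align 8 for ack; ack at 16 (size 8, align 8) → ends 24; dst at 24 (size 8, align 8) → ends 32; port at 32 (size 2, align 2) → ends 34; tail pad 6 to reach multiple of 8; total 40 bytes, alignment 8
state at 0 (size 88, align 8) → ends 88
target at 88 (size 1, align 1) → ends 89
ammo at 89 (size 1, align 1) → ends 90
pad 2 to align 4 for hp
hp at 92 (size 4, align 4) → ends 96
y at 96 (size 4, align 4) → ends 100

96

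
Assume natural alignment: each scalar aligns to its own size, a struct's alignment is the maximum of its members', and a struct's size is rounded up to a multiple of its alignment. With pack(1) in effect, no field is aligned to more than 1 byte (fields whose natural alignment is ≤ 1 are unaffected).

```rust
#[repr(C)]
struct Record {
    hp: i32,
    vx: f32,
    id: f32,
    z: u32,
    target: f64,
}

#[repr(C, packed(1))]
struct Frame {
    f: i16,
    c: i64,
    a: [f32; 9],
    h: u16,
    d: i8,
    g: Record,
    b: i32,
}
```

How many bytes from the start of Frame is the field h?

46

Record: hp at 0 (size 4, align 4) → ends 4; vx at 4 (size 4, align 4) → ends 8; id at 8 (size 4, align 4) → ends 12; z at 12 (size 4, align 4) → ends 16; target at 16 (size 8, align 8) → ends 24; total 24 bytes, alignment 8
f at 0 (size 2, align 1) → ends 2
c at 2 (size 8, align 1) → ends 10
a at 10 (size 36, align 1) → ends 46
h at 46 (size 2, align 1) → ends 48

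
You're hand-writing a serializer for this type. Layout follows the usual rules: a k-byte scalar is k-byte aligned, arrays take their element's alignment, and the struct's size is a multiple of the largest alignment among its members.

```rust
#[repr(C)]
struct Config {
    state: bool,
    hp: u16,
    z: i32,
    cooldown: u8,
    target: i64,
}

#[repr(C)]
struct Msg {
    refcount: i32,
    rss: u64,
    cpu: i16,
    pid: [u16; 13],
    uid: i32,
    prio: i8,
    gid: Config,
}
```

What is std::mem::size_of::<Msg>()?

Config: @0: state [1B, align 1] → 1; +1 pad (align 2); @2: hp [2B, align 2] → 4; @4: z [4B, align 4] → 8; @8: cooldown [1B, align 1] → 9; +7 pad (align 8); @16: target [8B, align 8] → 24; size 24, align 8
@0: refcount [4B, align 4] → 4
+4 pad (align 8)
@8: rss [8B, align 8] → 16
@16: cpu [2B, align 2] → 18
@18: pid [26B, align 2] → 44
@44: uid [4B, align 4] → 48
@48: prio [1B, align 1] → 49
+7 pad (align 8)
@56: gid [24B, align 8] → 80
size 80, align 8

80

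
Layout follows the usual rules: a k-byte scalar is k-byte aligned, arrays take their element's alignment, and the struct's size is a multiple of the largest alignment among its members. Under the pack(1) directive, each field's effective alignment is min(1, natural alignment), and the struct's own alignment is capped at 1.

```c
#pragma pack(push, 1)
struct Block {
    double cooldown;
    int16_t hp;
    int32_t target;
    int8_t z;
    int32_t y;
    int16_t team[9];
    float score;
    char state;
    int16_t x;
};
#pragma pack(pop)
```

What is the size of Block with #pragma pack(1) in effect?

44

@0: cooldown [8B, align 1] → 8
@8: hp [2B, align 1] → 10
@10: target [4B, align 1] → 14
@14: z [1B, align 1] → 15
@15: y [4B, align 1] → 19
@19: team [18B, align 1] → 37
@37: score [4B, align 1] → 41
@41: state [1B, align 1] → 42
@42: x [2B, align 1] → 44
size 44, align 1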